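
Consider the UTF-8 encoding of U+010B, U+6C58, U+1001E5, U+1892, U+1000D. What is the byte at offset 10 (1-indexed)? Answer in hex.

1-indexed offset 10 is 0-indexed offset 9.
U+010B → 2-byte form C4 8B at offsets 0–1.
U+6C58 → 3-byte form E6 B1 98 at offsets 2–4.
U+1001E5 → 4-byte form F4 80 87 A5 at offsets 5–8.
U+1892 → 3-byte form E1 A2 92 at offsets 9–11.
Offset 9 falls in char 4's range; it's byte 1 of E1 A2 92 = 0xE1.

0xE1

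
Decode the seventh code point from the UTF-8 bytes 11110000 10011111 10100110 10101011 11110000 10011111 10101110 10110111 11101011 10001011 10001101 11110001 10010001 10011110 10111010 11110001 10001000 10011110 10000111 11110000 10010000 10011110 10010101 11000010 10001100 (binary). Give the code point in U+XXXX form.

Offset 0: leading byte 0xF0 = 11110000 → 4-byte char #1 = F0 9F A6 AB.
Offset 4: leading byte 0xF0 = 11110000 → 4-byte char #2 = F0 9F AE B7.
Offset 8: leading byte 0xEB = 11101011 → 3-byte char #3 = EB 8B 8D.
Offset 11: leading byte 0xF1 = 11110001 → 4-byte char #4 = F1 91 9E BA.
Offset 15: leading byte 0xF1 = 11110001 → 4-byte char #5 = F1 88 9E 87.
Offset 19: leading byte 0xF0 = 11110000 → 4-byte char #6 = F0 90 9E 95.
Offset 23: leading byte 0xC2 = 11000010 → 2-byte char #7 = C2 8C.
Leading byte 0xC2 = 11000010 matches 110xxxxx → 2-byte sequence.
Byte 1: 0xC2 = 11000010, payload 00010 (5 bits).
Byte 2: 0x8C = 10001100 (10xxxxxx ✓), payload 001100.
Concatenate: 00010001100 = 0x8C (11 bits → U+008C).

U+008C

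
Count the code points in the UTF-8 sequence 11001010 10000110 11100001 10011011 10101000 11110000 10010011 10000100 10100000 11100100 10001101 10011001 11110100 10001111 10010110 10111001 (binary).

Byte at offset 0: 0xCA = 11001010 → 2-byte char (#1). Advance 2.
Byte at offset 2: 0xE1 = 11100001 → 3-byte char (#2). Advance 3.
Byte at offset 5: 0xF0 = 11110000 → 4-byte char (#3). Advance 4.
Byte at offset 9: 0xE4 = 11100100 → 3-byte char (#4). Advance 3.
Byte at offset 12: 0xF4 = 11110100 → 4-byte char (#5). Advance 4.
Reached end at offset 16 after 5 code points.

5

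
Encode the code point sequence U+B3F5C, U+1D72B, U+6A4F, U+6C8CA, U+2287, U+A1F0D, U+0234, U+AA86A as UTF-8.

U+B3F5C: 4-byte form → F2 B3 BD 9C.
U+1D72B: 4-byte form → F0 9D 9C AB.
U+6A4F: 3-byte form → E6 A9 8F.
U+6C8CA: 4-byte form → F1 AC A3 8A.
U+2287: 3-byte form → E2 8A 87.
U+A1F0D: 4-byte form → F2 A1 BC 8D.
U+0234: 2-byte form → C8 B4.
U+AA86A: 4-byte form → F2 AA A1 AA.
Concatenated (28 bytes): F2 B3 BD 9C F0 9D 9C AB E6 A9 8F F1 AC A3 8A E2 8A 87 F2 A1 BC 8D C8 B4 F2 AA A1 AA.

F2 B3 BD 9C F0 9D 9C AB E6 A9 8F F1 AC A3 8A E2 8A 87 F2 A1 BC 8D C8 B4 F2 AA A1 AA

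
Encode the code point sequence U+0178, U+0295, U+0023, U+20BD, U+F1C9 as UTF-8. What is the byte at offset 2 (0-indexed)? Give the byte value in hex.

0xCA

U+0178 → 2-byte form C5 B8 at offsets 0–1.
U+0295 → 2-byte form CA 95 at offsets 2–3.
Offset 2 falls in char 2's range; it's byte 1 of CA 95 = 0xCA.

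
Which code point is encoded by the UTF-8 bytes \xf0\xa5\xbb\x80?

U+25EC0

Leading byte 0xF0 = 11110000 matches 11110xxx → 4-byte sequence.
Byte 1: 0xF0 = 11110000, payload 000 (3 bits).
Byte 2: 0xA5 = 10100101 (10xxxxxx ✓), payload 100101.
Byte 3: 0xBB = 10111011 (10xxxxxx ✓), payload 111011.
Byte 4: 0x80 = 10000000 (10xxxxxx ✓), payload 000000.
Concatenate: 000100101111011000000 = 0x25EC0 (21 bits → U+25EC0).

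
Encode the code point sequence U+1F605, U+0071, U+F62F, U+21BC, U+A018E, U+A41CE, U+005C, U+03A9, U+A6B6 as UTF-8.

U+1F605: 4-byte form → F0 9F 98 85.
U+0071: 1-byte form → 71.
U+F62F: 3-byte form → EF 98 AF.
U+21BC: 3-byte form → E2 86 BC.
U+A018E: 4-byte form → F2 A0 86 8E.
U+A41CE: 4-byte form → F2 A4 87 8E.
U+005C: 1-byte form → 5C.
U+03A9: 2-byte form → CE A9.
U+A6B6: 3-byte form → EA 9A B6.
Concatenated (25 bytes): F0 9F 98 85 71 EF 98 AF E2 86 BC F2 A0 86 8E F2 A4 87 8E 5C CE A9 EA 9A B6.

F0 9F 98 85 71 EF 98 AF E2 86 BC F2 A0 86 8E F2 A4 87 8E 5C CE A9 EA 9A B6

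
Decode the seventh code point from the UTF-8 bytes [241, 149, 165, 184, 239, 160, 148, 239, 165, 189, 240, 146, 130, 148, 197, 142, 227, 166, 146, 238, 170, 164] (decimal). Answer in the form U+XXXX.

Offset 0: leading byte 0xF1 = 11110001 → 4-byte char #1 = F1 95 A5 B8.
Offset 4: leading byte 0xEF = 11101111 → 3-byte char #2 = EF A0 94.
Offset 7: leading byte 0xEF = 11101111 → 3-byte char #3 = EF A5 BD.
Offset 10: leading byte 0xF0 = 11110000 → 4-byte char #4 = F0 92 82 94.
Offset 14: leading byte 0xC5 = 11000101 → 2-byte char #5 = C5 8E.
Offset 16: leading byte 0xE3 = 11100011 → 3-byte char #6 = E3 A6 92.
Offset 19: leading byte 0xEE = 11101110 → 3-byte char #7 = EE AA A4.
Leading byte 0xEE = 11101110 matches 1110xxxx → 3-byte sequence.
Byte 1: 0xEE = 11101110, payload 1110 (4 bits).
Byte 2: 0xAA = 10101010 (10xxxxxx ✓), payload 101010.
Byte 3: 0xA4 = 10100100 (10xxxxxx ✓), payload 100100.
Concatenate: 1110101010100100 = 0xEAA4 (16 bits → U+EAA4).

U+EAA4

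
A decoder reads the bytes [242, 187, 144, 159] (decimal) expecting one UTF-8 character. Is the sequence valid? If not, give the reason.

valid

Leading byte 0xF2 = 11110010 → 4-byte form.
Continuation bytes 0xBB=10111011, 0x90=10010000, 0x9F=10011111 all match 10xxxxxx.
Decoded value 0xBB41F is ≥ 0x10000 (shortest form) and not a surrogate.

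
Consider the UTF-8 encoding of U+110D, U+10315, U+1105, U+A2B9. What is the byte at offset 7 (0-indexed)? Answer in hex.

0xE1

U+110D → 3-byte form E1 84 8D at offsets 0–2.
U+10315 → 4-byte form F0 90 8C 95 at offsets 3–6.
U+1105 → 3-byte form E1 84 85 at offsets 7–9.
Offset 7 falls in char 3's range; it's byte 1 of E1 84 85 = 0xE1.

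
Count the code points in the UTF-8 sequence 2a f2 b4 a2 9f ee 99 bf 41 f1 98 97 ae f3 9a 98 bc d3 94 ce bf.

8

Byte at offset 0: 0x2A = 00101010 → 1-byte char (#1). Advance 1.
Byte at offset 1: 0xF2 = 11110010 → 4-byte char (#2). Advance 4.
Byte at offset 5: 0xEE = 11101110 → 3-byte char (#3). Advance 3.
Byte at offset 8: 0x41 = 01000001 → 1-byte char (#4). Advance 1.
Byte at offset 9: 0xF1 = 11110001 → 4-byte char (#5). Advance 4.
Byte at offset 13: 0xF3 = 11110011 → 4-byte char (#6). Advance 4.
Byte at offset 17: 0xD3 = 11010011 → 2-byte char (#7). Advance 2.
Byte at offset 19: 0xCE = 11001110 → 2-byte char (#8). Advance 2.
Reached end at offset 21 after 8 code points.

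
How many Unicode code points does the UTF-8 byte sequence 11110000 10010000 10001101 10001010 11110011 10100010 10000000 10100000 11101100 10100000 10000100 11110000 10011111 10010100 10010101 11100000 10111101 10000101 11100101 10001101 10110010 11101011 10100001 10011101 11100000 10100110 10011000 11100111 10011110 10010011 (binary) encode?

Byte at offset 0: 0xF0 = 11110000 → 4-byte char (#1). Advance 4.
Byte at offset 4: 0xF3 = 11110011 → 4-byte char (#2). Advance 4.
Byte at offset 8: 0xEC = 11101100 → 3-byte char (#3). Advance 3.
Byte at offset 11: 0xF0 = 11110000 → 4-byte char (#4). Advance 4.
Byte at offset 15: 0xE0 = 11100000 → 3-byte char (#5). Advance 3.
Byte at offset 18: 0xE5 = 11100101 → 3-byte char (#6). Advance 3.
Byte at offset 21: 0xEB = 11101011 → 3-byte char (#7). Advance 3.
Byte at offset 24: 0xE0 = 11100000 → 3-byte char (#8). Advance 3.
Byte at offset 27: 0xE7 = 11100111 → 3-byte char (#9). Advance 3.
Reached end at offset 30 after 9 code points.

9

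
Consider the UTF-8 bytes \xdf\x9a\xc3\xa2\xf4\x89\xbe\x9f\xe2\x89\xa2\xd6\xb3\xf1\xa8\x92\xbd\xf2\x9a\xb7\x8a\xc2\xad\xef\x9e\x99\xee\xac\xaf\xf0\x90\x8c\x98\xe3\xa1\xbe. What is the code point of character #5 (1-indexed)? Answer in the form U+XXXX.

U+05B3

Offset 0: leading byte 0xDF = 11011111 → 2-byte char #1 = DF 9A.
Offset 2: leading byte 0xC3 = 11000011 → 2-byte char #2 = C3 A2.
Offset 4: leading byte 0xF4 = 11110100 → 4-byte char #3 = F4 89 BE 9F.
Offset 8: leading byte 0xE2 = 11100010 → 3-byte char #4 = E2 89 A2.
Offset 11: leading byte 0xD6 = 11010110 → 2-byte char #5 = D6 B3.
Leading byte 0xD6 = 11010110 matches 110xxxxx → 2-byte sequence.
Byte 1: 0xD6 = 11010110, payload 10110 (5 bits).
Byte 2: 0xB3 = 10110011 (10xxxxxx ✓), payload 110011.
Concatenate: 10110110011 = 0x5B3 (11 bits → U+05B3).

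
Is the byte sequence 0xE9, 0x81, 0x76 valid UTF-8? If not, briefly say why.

Leading byte 0xE9 = 11101001 → 3-byte form.
Byte 3 is 0x76 = 01110110, which is not 10xxxxxx — expected a continuation byte.

invalid (non-continuation byte where continuation expected)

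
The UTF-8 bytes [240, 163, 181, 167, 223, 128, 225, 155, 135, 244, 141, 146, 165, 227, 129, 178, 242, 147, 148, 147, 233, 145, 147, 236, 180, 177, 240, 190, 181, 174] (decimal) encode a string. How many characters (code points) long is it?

Byte at offset 0: 0xF0 = 11110000 → 4-byte char (#1). Advance 4.
Byte at offset 4: 0xDF = 11011111 → 2-byte char (#2). Advance 2.
Byte at offset 6: 0xE1 = 11100001 → 3-byte char (#3). Advance 3.
Byte at offset 9: 0xF4 = 11110100 → 4-byte char (#4). Advance 4.
Byte at offset 13: 0xE3 = 11100011 → 3-byte char (#5). Advance 3.
Byte at offset 16: 0xF2 = 11110010 → 4-byte char (#6). Advance 4.
Byte at offset 20: 0xE9 = 11101001 → 3-byte char (#7). Advance 3.
Byte at offset 23: 0xEC = 11101100 → 3-byte char (#8). Advance 3.
Byte at offset 26: 0xF0 = 11110000 → 4-byte char (#9). Advance 4.
Reached end at offset 30 after 9 code points.

9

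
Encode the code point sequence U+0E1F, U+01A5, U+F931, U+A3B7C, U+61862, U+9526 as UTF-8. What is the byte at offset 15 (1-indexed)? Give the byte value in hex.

1-indexed offset 15 is 0-indexed offset 14.
U+0E1F → 3-byte form E0 B8 9F at offsets 0–2.
U+01A5 → 2-byte form C6 A5 at offsets 3–4.
U+F931 → 3-byte form EF A4 B1 at offsets 5–7.
U+A3B7C → 4-byte form F2 A3 AD BC at offsets 8–11.
U+61862 → 4-byte form F1 A1 A1 A2 at offsets 12–15.
Offset 14 falls in char 5's range; it's byte 3 of F1 A1 A1 A2 = 0xA1.

0xA1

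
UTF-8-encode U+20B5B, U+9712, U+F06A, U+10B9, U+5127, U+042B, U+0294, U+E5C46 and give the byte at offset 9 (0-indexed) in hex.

U+20B5B → 4-byte form F0 A0 AD 9B at offsets 0–3.
U+9712 → 3-byte form E9 9C 92 at offsets 4–6.
U+F06A → 3-byte form EF 81 AA at offsets 7–9.
Offset 9 falls in char 3's range; it's byte 3 of EF 81 AA = 0xAA.

0xAA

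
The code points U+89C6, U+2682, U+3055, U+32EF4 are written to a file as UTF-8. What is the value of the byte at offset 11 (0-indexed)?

U+89C6 → 3-byte form E8 A7 86 at offsets 0–2.
U+2682 → 3-byte form E2 9A 82 at offsets 3–5.
U+3055 → 3-byte form E3 81 95 at offsets 6–8.
U+32EF4 → 4-byte form F0 B2 BB B4 at offsets 9–12.
Offset 11 falls in char 4's range; it's byte 3 of F0 B2 BB B4 = 0xBB.

0xBB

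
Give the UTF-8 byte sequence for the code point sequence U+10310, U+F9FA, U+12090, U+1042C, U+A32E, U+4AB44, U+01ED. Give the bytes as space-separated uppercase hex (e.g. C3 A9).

U+10310: 4-byte form → F0 90 8C 90.
U+F9FA: 3-byte form → EF A7 BA.
U+12090: 4-byte form → F0 92 82 90.
U+1042C: 4-byte form → F0 90 90 AC.
U+A32E: 3-byte form → EA 8C AE.
U+4AB44: 4-byte form → F1 8A AD 84.
U+01ED: 2-byte form → C7 AD.
Concatenated (24 bytes): F0 90 8C 90 EF A7 BA F0 92 82 90 F0 90 90 AC EA 8C AE F1 8A AD 84 C7 AD.

F0 90 8C 90 EF A7 BA F0 92 82 90 F0 90 90 AC EA 8C AE F1 8A AD 84 C7 AD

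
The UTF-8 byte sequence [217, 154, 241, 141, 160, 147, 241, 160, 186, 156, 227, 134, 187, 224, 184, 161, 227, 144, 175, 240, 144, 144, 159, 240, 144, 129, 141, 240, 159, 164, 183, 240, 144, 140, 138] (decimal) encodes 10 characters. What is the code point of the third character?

Offset 0: leading byte 0xD9 = 11011001 → 2-byte char #1 = D9 9A.
Offset 2: leading byte 0xF1 = 11110001 → 4-byte char #2 = F1 8D A0 93.
Offset 6: leading byte 0xF1 = 11110001 → 4-byte char #3 = F1 A0 BA 9C.
Leading byte 0xF1 = 11110001 matches 11110xxx → 4-byte sequence.
Byte 1: 0xF1 = 11110001, payload 001 (3 bits).
Byte 2: 0xA0 = 10100000 (10xxxxxx ✓), payload 100000.
Byte 3: 0xBA = 10111010 (10xxxxxx ✓), payload 111010.
Byte 4: 0x9C = 10011100 (10xxxxxx ✓), payload 011100.
Concatenate: 001100000111010011100 = 0x60E9C (21 bits → U+60E9C).

U+60E9C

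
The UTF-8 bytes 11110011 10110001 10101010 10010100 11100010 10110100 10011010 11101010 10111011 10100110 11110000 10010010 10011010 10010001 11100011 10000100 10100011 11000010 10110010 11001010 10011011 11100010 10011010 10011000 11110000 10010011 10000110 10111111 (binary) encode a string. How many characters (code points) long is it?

Byte at offset 0: 0xF3 = 11110011 → 4-byte char (#1). Advance 4.
Byte at offset 4: 0xE2 = 11100010 → 3-byte char (#2). Advance 3.
Byte at offset 7: 0xEA = 11101010 → 3-byte char (#3). Advance 3.
Byte at offset 10: 0xF0 = 11110000 → 4-byte char (#4). Advance 4.
Byte at offset 14: 0xE3 = 11100011 → 3-byte char (#5). Advance 3.
Byte at offset 17: 0xC2 = 11000010 → 2-byte char (#6). Advance 2.
Byte at offset 19: 0xCA = 11001010 → 2-byte char (#7). Advance 2.
Byte at offset 21: 0xE2 = 11100010 → 3-byte char (#8). Advance 3.
Byte at offset 24: 0xF0 = 11110000 → 4-byte char (#9). Advance 4.
Reached end at offset 28 after 9 code points.

9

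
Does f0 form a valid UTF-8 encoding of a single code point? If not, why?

Leading byte 0xF0 = 11110000 → 4-byte form, but only 1 byte is present.

invalid (sequence truncated)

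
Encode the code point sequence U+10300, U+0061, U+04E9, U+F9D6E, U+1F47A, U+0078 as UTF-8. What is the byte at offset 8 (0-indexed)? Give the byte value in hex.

0xB9

U+10300 → 4-byte form F0 90 8C 80 at offsets 0–3.
U+0061 → 1-byte form 61 at offsets 4–4.
U+04E9 → 2-byte form D3 A9 at offsets 5–6.
U+F9D6E → 4-byte form F3 B9 B5 AE at offsets 7–10.
Offset 8 falls in char 4's range; it's byte 2 of F3 B9 B5 AE = 0xB9.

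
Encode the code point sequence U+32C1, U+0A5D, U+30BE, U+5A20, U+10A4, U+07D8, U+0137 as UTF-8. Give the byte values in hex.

U+32C1: 3-byte form → E3 8B 81.
U+0A5D: 3-byte form → E0 A9 9D.
U+30BE: 3-byte form → E3 82 BE.
U+5A20: 3-byte form → E5 A8 A0.
U+10A4: 3-byte form → E1 82 A4.
U+07D8: 2-byte form → DF 98.
U+0137: 2-byte form → C4 B7.
Concatenated (19 bytes): E3 8B 81 E0 A9 9D E3 82 BE E5 A8 A0 E1 82 A4 DF 98 C4 B7.

E3 8B 81 E0 A9 9D E3 82 BE E5 A8 A0 E1 82 A4 DF 98 C4 B7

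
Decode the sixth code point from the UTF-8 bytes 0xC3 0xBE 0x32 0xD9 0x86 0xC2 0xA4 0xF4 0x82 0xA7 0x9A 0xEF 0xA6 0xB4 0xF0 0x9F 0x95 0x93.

U+F9B4

Offset 0: leading byte 0xC3 = 11000011 → 2-byte char #1 = C3 BE.
Offset 2: leading byte 0x32 = 00110010 → 1-byte char #2 = 32.
Offset 3: leading byte 0xD9 = 11011001 → 2-byte char #3 = D9 86.
Offset 5: leading byte 0xC2 = 11000010 → 2-byte char #4 = C2 A4.
Offset 7: leading byte 0xF4 = 11110100 → 4-byte char #5 = F4 82 A7 9A.
Offset 11: leading byte 0xEF = 11101111 → 3-byte char #6 = EF A6 B4.
Leading byte 0xEF = 11101111 matches 1110xxxx → 3-byte sequence.
Byte 1: 0xEF = 11101111, payload 1111 (4 bits).
Byte 2: 0xA6 = 10100110 (10xxxxxx ✓), payload 100110.
Byte 3: 0xB4 = 10110100 (10xxxxxx ✓), payload 110100.
Concatenate: 1111100110110100 = 0xF9B4 (16 bits → U+F9B4).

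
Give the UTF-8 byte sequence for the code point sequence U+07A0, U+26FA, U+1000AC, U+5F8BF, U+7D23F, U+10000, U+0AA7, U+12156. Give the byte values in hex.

U+07A0: 2-byte form → DE A0.
U+26FA: 3-byte form → E2 9B BA.
U+1000AC: 4-byte form → F4 80 82 AC.
U+5F8BF: 4-byte form → F1 9F A2 BF.
U+7D23F: 4-byte form → F1 BD 88 BF.
U+10000: 4-byte form → F0 90 80 80.
U+0AA7: 3-byte form → E0 AA A7.
U+12156: 4-byte form → F0 92 85 96.
Concatenated (28 bytes): DE A0 E2 9B BA F4 80 82 AC F1 9F A2 BF F1 BD 88 BF F0 90 80 80 E0 AA A7 F0 92 85 96.

DE A0 E2 9B BA F4 80 82 AC F1 9F A2 BF F1 BD 88 BF F0 90 80 80 E0 AA A7 F0 92 85 96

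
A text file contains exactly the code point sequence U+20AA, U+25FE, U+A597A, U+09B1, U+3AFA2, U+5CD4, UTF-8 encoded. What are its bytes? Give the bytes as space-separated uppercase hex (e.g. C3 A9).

U+20AA: 3-byte form → E2 82 AA.
U+25FE: 3-byte form → E2 97 BE.
U+A597A: 4-byte form → F2 A5 A5 BA.
U+09B1: 3-byte form → E0 A6 B1.
U+3AFA2: 4-byte form → F0 BA BE A2.
U+5CD4: 3-byte form → E5 B3 94.
Concatenated (20 bytes): E2 82 AA E2 97 BE F2 A5 A5 BA E0 A6 B1 F0 BA BE A2 E5 B3 94.

E2 82 AA E2 97 BE F2 A5 A5 BA E0 A6 B1 F0 BA BE A2 E5 B3 94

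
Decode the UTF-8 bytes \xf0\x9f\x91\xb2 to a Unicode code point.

Leading byte 0xF0 = 11110000 matches 11110xxx → 4-byte sequence.
Byte 1: 0xF0 = 11110000, payload 000 (3 bits).
Byte 2: 0x9F = 10011111 (10xxxxxx ✓), payload 011111.
Byte 3: 0x91 = 10010001 (10xxxxxx ✓), payload 010001.
Byte 4: 0xB2 = 10110010 (10xxxxxx ✓), payload 110010.
Concatenate: 000011111010001110010 = 0x1F472 (21 bits → U+1F472).

U+1F472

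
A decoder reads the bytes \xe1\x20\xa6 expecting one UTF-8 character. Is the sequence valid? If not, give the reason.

Leading byte 0xE1 = 11100001 → 3-byte form.
Byte 2 is 0x20 = 00100000, which is not 10xxxxxx — expected a continuation byte.

invalid (non-continuation byte where continuation expected)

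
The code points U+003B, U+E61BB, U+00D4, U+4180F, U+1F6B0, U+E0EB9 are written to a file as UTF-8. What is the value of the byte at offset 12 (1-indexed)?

1-indexed offset 12 is 0-indexed offset 11.
U+003B → 1-byte form 3B at offsets 0–0.
U+E61BB → 4-byte form F3 A6 86 BB at offsets 1–4.
U+00D4 → 2-byte form C3 94 at offsets 5–6.
U+4180F → 4-byte form F1 81 A0 8F at offsets 7–10.
U+1F6B0 → 4-byte form F0 9F 9A B0 at offsets 11–14.
Offset 11 falls in char 5's range; it's byte 1 of F0 9F 9A B0 = 0xF0.

0xF0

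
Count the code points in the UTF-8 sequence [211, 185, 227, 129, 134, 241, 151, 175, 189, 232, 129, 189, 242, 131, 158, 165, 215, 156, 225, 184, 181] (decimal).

Byte at offset 0: 0xD3 = 11010011 → 2-byte char (#1). Advance 2.
Byte at offset 2: 0xE3 = 11100011 → 3-byte char (#2). Advance 3.
Byte at offset 5: 0xF1 = 11110001 → 4-byte char (#3). Advance 4.
Byte at offset 9: 0xE8 = 11101000 → 3-byte char (#4). Advance 3.
Byte at offset 12: 0xF2 = 11110010 → 4-byte char (#5). Advance 4.
Byte at offset 16: 0xD7 = 11010111 → 2-byte char (#6). Advance 2.
Byte at offset 18: 0xE1 = 11100001 → 3-byte char (#7). Advance 3.
Reached end at offset 21 after 7 code points.

7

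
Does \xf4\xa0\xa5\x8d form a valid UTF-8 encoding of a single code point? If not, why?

invalid (encodes a value above U+10FFFF)

Leading byte 0xF4 = 11110100 → 4-byte form.
Payload = 0x12094D, which exceeds U+10FFFF, the maximum Unicode code point. (Leading bytes F5–FF, or F4 followed by ≥ 0x90, are invalid.)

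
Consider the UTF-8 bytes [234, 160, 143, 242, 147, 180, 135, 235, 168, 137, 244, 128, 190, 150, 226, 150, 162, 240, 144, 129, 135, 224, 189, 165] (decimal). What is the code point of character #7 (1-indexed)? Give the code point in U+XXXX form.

U+0F65

Offset 0: leading byte 0xEA = 11101010 → 3-byte char #1 = EA A0 8F.
Offset 3: leading byte 0xF2 = 11110010 → 4-byte char #2 = F2 93 B4 87.
Offset 7: leading byte 0xEB = 11101011 → 3-byte char #3 = EB A8 89.
Offset 10: leading byte 0xF4 = 11110100 → 4-byte char #4 = F4 80 BE 96.
Offset 14: leading byte 0xE2 = 11100010 → 3-byte char #5 = E2 96 A2.
Offset 17: leading byte 0xF0 = 11110000 → 4-byte char #6 = F0 90 81 87.
Offset 21: leading byte 0xE0 = 11100000 → 3-byte char #7 = E0 BD A5.
Leading byte 0xE0 = 11100000 matches 1110xxxx → 3-byte sequence.
Byte 1: 0xE0 = 11100000, payload 0000 (4 bits).
Byte 2: 0xBD = 10111101 (10xxxxxx ✓), payload 111101.
Byte 3: 0xA5 = 10100101 (10xxxxxx ✓), payload 100101.
Concatenate: 0000111101100101 = 0xF65 (16 bits → U+0F65).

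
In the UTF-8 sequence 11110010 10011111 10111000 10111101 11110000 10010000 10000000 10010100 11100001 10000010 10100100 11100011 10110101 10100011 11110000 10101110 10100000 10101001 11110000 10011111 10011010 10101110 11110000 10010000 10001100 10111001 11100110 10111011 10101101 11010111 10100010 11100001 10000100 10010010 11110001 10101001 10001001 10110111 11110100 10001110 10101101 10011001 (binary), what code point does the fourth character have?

Offset 0: leading byte 0xF2 = 11110010 → 4-byte char #1 = F2 9F B8 BD.
Offset 4: leading byte 0xF0 = 11110000 → 4-byte char #2 = F0 90 80 94.
Offset 8: leading byte 0xE1 = 11100001 → 3-byte char #3 = E1 82 A4.
Offset 11: leading byte 0xE3 = 11100011 → 3-byte char #4 = E3 B5 A3.
Leading byte 0xE3 = 11100011 matches 1110xxxx → 3-byte sequence.
Byte 1: 0xE3 = 11100011, payload 0011 (4 bits).
Byte 2: 0xB5 = 10110101 (10xxxxxx ✓), payload 110101.
Byte 3: 0xA3 = 10100011 (10xxxxxx ✓), payload 100011.
Concatenate: 0011110101100011 = 0x3D63 (16 bits → U+3D63).

U+3D63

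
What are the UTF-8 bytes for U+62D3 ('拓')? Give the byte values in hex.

U+62D3 = 0x62D3 = 25299 decimal. In range U+0800–U+FFFF → 3-byte form: 1110xxxx 10xxxxxx 10xxxxxx.
Binary (16 bits): 0110001011010011.
Split 4+6+6: 0110 | 001011 | 010011.
Byte 1: 11100110 = 0xE6.
Byte 2: 10001011 = 0x8B.
Byte 3: 10010011 = 0x93.

E6 8B 93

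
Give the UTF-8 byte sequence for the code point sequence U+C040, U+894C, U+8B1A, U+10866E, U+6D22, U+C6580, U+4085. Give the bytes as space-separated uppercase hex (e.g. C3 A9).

U+C040: 3-byte form → EC 81 80.
U+894C: 3-byte form → E8 A5 8C.
U+8B1A: 3-byte form → E8 AC 9A.
U+10866E: 4-byte form → F4 88 99 AE.
U+6D22: 3-byte form → E6 B4 A2.
U+C6580: 4-byte form → F3 86 96 80.
U+4085: 3-byte form → E4 82 85.
Concatenated (23 bytes): EC 81 80 E8 A5 8C E8 AC 9A F4 88 99 AE E6 B4 A2 F3 86 96 80 E4 82 85.

EC 81 80 E8 A5 8C E8 AC 9A F4 88 99 AE E6 B4 A2 F3 86 96 80 E4 82 85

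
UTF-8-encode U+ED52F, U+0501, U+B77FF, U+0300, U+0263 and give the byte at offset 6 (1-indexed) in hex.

0x81

1-indexed offset 6 is 0-indexed offset 5.
U+ED52F → 4-byte form F3 AD 94 AF at offsets 0–3.
U+0501 → 2-byte form D4 81 at offsets 4–5.
Offset 5 falls in char 2's range; it's byte 2 of D4 81 = 0x81.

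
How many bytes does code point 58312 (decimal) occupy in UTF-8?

3

U+E3C8 = 0xE3C8. UTF-8 uses 1 byte below 0x80, 2 below 0x800, 3 below 0x10000, 4 up to 0x10FFFF. 0xE3C8 is in U+0800–U+FFFF → 3 bytes.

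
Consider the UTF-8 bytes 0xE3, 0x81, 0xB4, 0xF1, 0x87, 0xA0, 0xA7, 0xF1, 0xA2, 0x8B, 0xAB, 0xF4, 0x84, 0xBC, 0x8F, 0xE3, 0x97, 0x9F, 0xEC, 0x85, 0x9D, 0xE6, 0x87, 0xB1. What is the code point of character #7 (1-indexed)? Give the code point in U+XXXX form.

Offset 0: leading byte 0xE3 = 11100011 → 3-byte char #1 = E3 81 B4.
Offset 3: leading byte 0xF1 = 11110001 → 4-byte char #2 = F1 87 A0 A7.
Offset 7: leading byte 0xF1 = 11110001 → 4-byte char #3 = F1 A2 8B AB.
Offset 11: leading byte 0xF4 = 11110100 → 4-byte char #4 = F4 84 BC 8F.
Offset 15: leading byte 0xE3 = 11100011 → 3-byte char #5 = E3 97 9F.
Offset 18: leading byte 0xEC = 11101100 → 3-byte char #6 = EC 85 9D.
Offset 21: leading byte 0xE6 = 11100110 → 3-byte char #7 = E6 87 B1.
Leading byte 0xE6 = 11100110 matches 1110xxxx → 3-byte sequence.
Byte 1: 0xE6 = 11100110, payload 0110 (4 bits).
Byte 2: 0x87 = 10000111 (10xxxxxx ✓), payload 000111.
Byte 3: 0xB1 = 10110001 (10xxxxxx ✓), payload 110001.
Concatenate: 0110000111110001 = 0x61F1 (16 bits → U+61F1).

U+61F1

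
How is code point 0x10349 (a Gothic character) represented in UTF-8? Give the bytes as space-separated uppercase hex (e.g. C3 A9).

U+10349 = 0x10349 = 66377 decimal. In range U+10000–U+10FFFF → 4-byte form: 11110xxx 10xxxxxx 10xxxxxx 10xxxxxx.
Binary (21 bits): 000010000001101001001.
Split 3+6+6+6: 000 | 010000 | 001101 | 001001.
Byte 1: 11110000 = 0xF0.
Byte 2: 10010000 = 0x90.
Byte 3: 10001101 = 0x8D.
Byte 4: 10001001 = 0x89.

F0 90 8D 89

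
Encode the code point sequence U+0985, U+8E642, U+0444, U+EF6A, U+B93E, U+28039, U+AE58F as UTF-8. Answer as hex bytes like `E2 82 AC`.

U+0985: 3-byte form → E0 A6 85.
U+8E642: 4-byte form → F2 8E 99 82.
U+0444: 2-byte form → D1 84.
U+EF6A: 3-byte form → EE BD AA.
U+B93E: 3-byte form → EB A4 BE.
U+28039: 4-byte form → F0 A8 80 B9.
U+AE58F: 4-byte form → F2 AE 96 8F.
Concatenated (23 bytes): E0 A6 85 F2 8E 99 82 D1 84 EE BD AA EB A4 BE F0 A8 80 B9 F2 AE 96 8F.

E0 A6 85 F2 8E 99 82 D1 84 EE BD AA EB A4 BE F0 A8 80 B9 F2 AE 96 8F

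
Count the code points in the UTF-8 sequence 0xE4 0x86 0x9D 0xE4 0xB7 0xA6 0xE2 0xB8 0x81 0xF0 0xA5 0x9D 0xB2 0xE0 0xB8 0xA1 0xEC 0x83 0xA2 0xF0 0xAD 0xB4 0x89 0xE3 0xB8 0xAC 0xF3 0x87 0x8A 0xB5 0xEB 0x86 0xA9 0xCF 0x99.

11

Byte at offset 0: 0xE4 = 11100100 → 3-byte char (#1). Advance 3.
Byte at offset 3: 0xE4 = 11100100 → 3-byte char (#2). Advance 3.
Byte at offset 6: 0xE2 = 11100010 → 3-byte char (#3). Advance 3.
Byte at offset 9: 0xF0 = 11110000 → 4-byte char (#4). Advance 4.
Byte at offset 13: 0xE0 = 11100000 → 3-byte char (#5). Advance 3.
Byte at offset 16: 0xEC = 11101100 → 3-byte char (#6). Advance 3.
Byte at offset 19: 0xF0 = 11110000 → 4-byte char (#7). Advance 4.
Byte at offset 23: 0xE3 = 11100011 → 3-byte char (#8). Advance 3.
Byte at offset 26: 0xF3 = 11110011 → 4-byte char (#9). Advance 4.
Byte at offset 30: 0xEB = 11101011 → 3-byte char (#10). Advance 3.
Byte at offset 33: 0xCF = 11001111 → 2-byte char (#11). Advance 2.
Reached end at offset 35 after 11 code points.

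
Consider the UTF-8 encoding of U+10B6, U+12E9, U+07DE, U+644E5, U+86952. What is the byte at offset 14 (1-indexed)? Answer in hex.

1-indexed offset 14 is 0-indexed offset 13.
U+10B6 → 3-byte form E1 82 B6 at offsets 0–2.
U+12E9 → 3-byte form E1 8B A9 at offsets 3–5.
U+07DE → 2-byte form DF 9E at offsets 6–7.
U+644E5 → 4-byte form F1 A4 93 A5 at offsets 8–11.
U+86952 → 4-byte form F2 86 A5 92 at offsets 12–15.
Offset 13 falls in char 5's range; it's byte 2 of F2 86 A5 92 = 0x86.

0x86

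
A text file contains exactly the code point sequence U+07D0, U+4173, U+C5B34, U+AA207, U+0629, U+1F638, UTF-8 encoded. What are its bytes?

DF 90 E4 85 B3 F3 85 AC B4 F2 AA 88 87 D8 A9 F0 9F 98 B8

U+07D0: 2-byte form → DF 90.
U+4173: 3-byte form → E4 85 B3.
U+C5B34: 4-byte form → F3 85 AC B4.
U+AA207: 4-byte form → F2 AA 88 87.
U+0629: 2-byte form → D8 A9.
U+1F638: 4-byte form → F0 9F 98 B8.
Concatenated (19 bytes): DF 90 E4 85 B3 F3 85 AC B4 F2 AA 88 87 D8 A9 F0 9F 98 B8.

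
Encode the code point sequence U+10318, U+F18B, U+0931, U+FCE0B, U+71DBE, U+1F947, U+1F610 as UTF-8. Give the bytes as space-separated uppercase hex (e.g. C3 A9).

U+10318: 4-byte form → F0 90 8C 98.
U+F18B: 3-byte form → EF 86 8B.
U+0931: 3-byte form → E0 A4 B1.
U+FCE0B: 4-byte form → F3 BC B8 8B.
U+71DBE: 4-byte form → F1 B1 B6 BE.
U+1F947: 4-byte form → F0 9F A5 87.
U+1F610: 4-byte form → F0 9F 98 90.
Concatenated (26 bytes): F0 90 8C 98 EF 86 8B E0 A4 B1 F3 BC B8 8B F1 B1 B6 BE F0 9F A5 87 F0 9F 98 90.

F0 90 8C 98 EF 86 8B E0 A4 B1 F3 BC B8 8B F1 B1 B6 BE F0 9F A5 87 F0 9F 98 90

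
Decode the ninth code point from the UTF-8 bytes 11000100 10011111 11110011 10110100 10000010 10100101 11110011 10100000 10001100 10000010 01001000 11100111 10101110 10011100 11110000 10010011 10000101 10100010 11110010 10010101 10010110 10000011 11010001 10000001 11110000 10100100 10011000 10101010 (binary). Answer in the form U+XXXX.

U+2462A

Offset 0: leading byte 0xC4 = 11000100 → 2-byte char #1 = C4 9F.
Offset 2: leading byte 0xF3 = 11110011 → 4-byte char #2 = F3 B4 82 A5.
Offset 6: leading byte 0xF3 = 11110011 → 4-byte char #3 = F3 A0 8C 82.
Offset 10: leading byte 0x48 = 01001000 → 1-byte char #4 = 48.
Offset 11: leading byte 0xE7 = 11100111 → 3-byte char #5 = E7 AE 9C.
Offset 14: leading byte 0xF0 = 11110000 → 4-byte char #6 = F0 93 85 A2.
Offset 18: leading byte 0xF2 = 11110010 → 4-byte char #7 = F2 95 96 83.
Offset 22: leading byte 0xD1 = 11010001 → 2-byte char #8 = D1 81.
Offset 24: leading byte 0xF0 = 11110000 → 4-byte char #9 = F0 A4 98 AA.
Leading byte 0xF0 = 11110000 matches 11110xxx → 4-byte sequence.
Byte 1: 0xF0 = 11110000, payload 000 (3 bits).
Byte 2: 0xA4 = 10100100 (10xxxxxx ✓), payload 100100.
Byte 3: 0x98 = 10011000 (10xxxxxx ✓), payload 011000.
Byte 4: 0xAA = 10101010 (10xxxxxx ✓), payload 101010.
Concatenate: 000100100011000101010 = 0x2462A (21 bits → U+2462A).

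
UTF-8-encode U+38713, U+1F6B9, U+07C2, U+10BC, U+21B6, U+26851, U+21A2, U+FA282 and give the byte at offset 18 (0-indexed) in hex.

0xA1

U+38713 → 4-byte form F0 B8 9C 93 at offsets 0–3.
U+1F6B9 → 4-byte form F0 9F 9A B9 at offsets 4–7.
U+07C2 → 2-byte form DF 82 at offsets 8–9.
U+10BC → 3-byte form E1 82 BC at offsets 10–12.
U+21B6 → 3-byte form E2 86 B6 at offsets 13–15.
U+26851 → 4-byte form F0 A6 A1 91 at offsets 16–19.
Offset 18 falls in char 6's range; it's byte 3 of F0 A6 A1 91 = 0xA1.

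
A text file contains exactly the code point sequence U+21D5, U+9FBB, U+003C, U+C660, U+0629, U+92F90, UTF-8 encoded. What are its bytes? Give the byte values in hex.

E2 87 95 E9 BE BB 3C EC 99 A0 D8 A9 F2 92 BE 90

U+21D5: 3-byte form → E2 87 95.
U+9FBB: 3-byte form → E9 BE BB.
U+003C: 1-byte form → 3C.
U+C660: 3-byte form → EC 99 A0.
U+0629: 2-byte form → D8 A9.
U+92F90: 4-byte form → F2 92 BE 90.
Concatenated (16 bytes): E2 87 95 E9 BE BB 3C EC 99 A0 D8 A9 F2 92 BE 90.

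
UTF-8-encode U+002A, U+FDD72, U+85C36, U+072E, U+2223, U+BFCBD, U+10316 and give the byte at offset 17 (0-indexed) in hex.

U+002A → 1-byte form 2A at offsets 0–0.
U+FDD72 → 4-byte form F3 BD B5 B2 at offsets 1–4.
U+85C36 → 4-byte form F2 85 B0 B6 at offsets 5–8.
U+072E → 2-byte form DC AE at offsets 9–10.
U+2223 → 3-byte form E2 88 A3 at offsets 11–13.
U+BFCBD → 4-byte form F2 BF B2 BD at offsets 14–17.
Offset 17 falls in char 6's range; it's byte 4 of F2 BF B2 BD = 0xBD.

0xBD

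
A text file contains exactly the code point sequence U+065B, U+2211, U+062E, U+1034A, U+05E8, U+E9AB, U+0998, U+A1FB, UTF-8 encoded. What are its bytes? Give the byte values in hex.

U+065B: 2-byte form → D9 9B.
U+2211: 3-byte form → E2 88 91.
U+062E: 2-byte form → D8 AE.
U+1034A: 4-byte form → F0 90 8D 8A.
U+05E8: 2-byte form → D7 A8.
U+E9AB: 3-byte form → EE A6 AB.
U+0998: 3-byte form → E0 A6 98.
U+A1FB: 3-byte form → EA 87 BB.
Concatenated (22 bytes): D9 9B E2 88 91 D8 AE F0 90 8D 8A D7 A8 EE A6 AB E0 A6 98 EA 87 BB.

D9 9B E2 88 91 D8 AE F0 90 8D 8A D7 A8 EE A6 AB E0 A6 98 EA 87 BB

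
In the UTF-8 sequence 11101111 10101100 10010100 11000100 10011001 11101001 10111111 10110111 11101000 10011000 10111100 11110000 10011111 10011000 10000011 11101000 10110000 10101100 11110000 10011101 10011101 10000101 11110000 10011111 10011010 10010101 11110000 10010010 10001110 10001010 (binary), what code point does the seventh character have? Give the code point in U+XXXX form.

Offset 0: leading byte 0xEF = 11101111 → 3-byte char #1 = EF AC 94.
Offset 3: leading byte 0xC4 = 11000100 → 2-byte char #2 = C4 99.
Offset 5: leading byte 0xE9 = 11101001 → 3-byte char #3 = E9 BF B7.
Offset 8: leading byte 0xE8 = 11101000 → 3-byte char #4 = E8 98 BC.
Offset 11: leading byte 0xF0 = 11110000 → 4-byte char #5 = F0 9F 98 83.
Offset 15: leading byte 0xE8 = 11101000 → 3-byte char #6 = E8 B0 AC.
Offset 18: leading byte 0xF0 = 11110000 → 4-byte char #7 = F0 9D 9D 85.
Leading byte 0xF0 = 11110000 matches 11110xxx → 4-byte sequence.
Byte 1: 0xF0 = 11110000, payload 000 (3 bits).
Byte 2: 0x9D = 10011101 (10xxxxxx ✓), payload 011101.
Byte 3: 0x9D = 10011101 (10xxxxxx ✓), payload 011101.
Byte 4: 0x85 = 10000101 (10xxxxxx ✓), payload 000101.
Concatenate: 000011101011101000101 = 0x1D745 (21 bits → U+1D745).

U+1D745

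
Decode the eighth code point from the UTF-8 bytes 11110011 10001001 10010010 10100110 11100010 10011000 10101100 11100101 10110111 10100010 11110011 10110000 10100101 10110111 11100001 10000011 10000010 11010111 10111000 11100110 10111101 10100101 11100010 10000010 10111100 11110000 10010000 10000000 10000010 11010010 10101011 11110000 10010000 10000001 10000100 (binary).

U+20BC

Offset 0: leading byte 0xF3 = 11110011 → 4-byte char #1 = F3 89 92 A6.
Offset 4: leading byte 0xE2 = 11100010 → 3-byte char #2 = E2 98 AC.
Offset 7: leading byte 0xE5 = 11100101 → 3-byte char #3 = E5 B7 A2.
Offset 10: leading byte 0xF3 = 11110011 → 4-byte char #4 = F3 B0 A5 B7.
Offset 14: leading byte 0xE1 = 11100001 → 3-byte char #5 = E1 83 82.
Offset 17: leading byte 0xD7 = 11010111 → 2-byte char #6 = D7 B8.
Offset 19: leading byte 0xE6 = 11100110 → 3-byte char #7 = E6 BD A5.
Offset 22: leading byte 0xE2 = 11100010 → 3-byte char #8 = E2 82 BC.
Leading byte 0xE2 = 11100010 matches 1110xxxx → 3-byte sequence.
Byte 1: 0xE2 = 11100010, payload 0010 (4 bits).
Byte 2: 0x82 = 10000010 (10xxxxxx ✓), payload 000010.
Byte 3: 0xBC = 10111100 (10xxxxxx ✓), payload 111100.
Concatenate: 0010000010111100 = 0x20BC (16 bits → U+20BC).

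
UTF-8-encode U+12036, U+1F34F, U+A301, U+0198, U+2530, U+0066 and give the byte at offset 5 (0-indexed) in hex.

0x9F

U+12036 → 4-byte form F0 92 80 B6 at offsets 0–3.
U+1F34F → 4-byte form F0 9F 8D 8F at offsets 4–7.
Offset 5 falls in char 2's range; it's byte 2 of F0 9F 8D 8F = 0x9F.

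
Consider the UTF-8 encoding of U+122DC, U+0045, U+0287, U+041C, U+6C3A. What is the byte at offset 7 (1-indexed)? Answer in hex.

1-indexed offset 7 is 0-indexed offset 6.
U+122DC → 4-byte form F0 92 8B 9C at offsets 0–3.
U+0045 → 1-byte form 45 at offsets 4–4.
U+0287 → 2-byte form CA 87 at offsets 5–6.
Offset 6 falls in char 3's range; it's byte 2 of CA 87 = 0x87.

0x87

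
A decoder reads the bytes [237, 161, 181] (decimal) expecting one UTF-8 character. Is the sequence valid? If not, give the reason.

invalid (encodes a surrogate (U+D800–U+DFFF))

Structurally a 3-byte sequence; payload = 0xD875.
But 0xD875 is in U+D800–U+DFFF, the surrogate range. Surrogates are not Unicode scalar values and are forbidden in UTF-8.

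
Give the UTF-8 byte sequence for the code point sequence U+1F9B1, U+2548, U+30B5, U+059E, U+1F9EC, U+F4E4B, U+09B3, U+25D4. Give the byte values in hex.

F0 9F A6 B1 E2 95 88 E3 82 B5 D6 9E F0 9F A7 AC F3 B4 B9 8B E0 A6 B3 E2 97 94

U+1F9B1: 4-byte form → F0 9F A6 B1.
U+2548: 3-byte form → E2 95 88.
U+30B5: 3-byte form → E3 82 B5.
U+059E: 2-byte form → D6 9E.
U+1F9EC: 4-byte form → F0 9F A7 AC.
U+F4E4B: 4-byte form → F3 B4 B9 8B.
U+09B3: 3-byte form → E0 A6 B3.
U+25D4: 3-byte form → E2 97 94.
Concatenated (26 bytes): F0 9F A6 B1 E2 95 88 E3 82 B5 D6 9E F0 9F A7 AC F3 B4 B9 8B E0 A6 B3 E2 97 94.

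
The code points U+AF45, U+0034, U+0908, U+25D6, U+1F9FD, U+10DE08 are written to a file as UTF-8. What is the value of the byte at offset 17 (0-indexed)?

U+AF45 → 3-byte form EA BD 85 at offsets 0–2.
U+0034 → 1-byte form 34 at offsets 3–3.
U+0908 → 3-byte form E0 A4 88 at offsets 4–6.
U+25D6 → 3-byte form E2 97 96 at offsets 7–9.
U+1F9FD → 4-byte form F0 9F A7 BD at offsets 10–13.
U+10DE08 → 4-byte form F4 8D B8 88 at offsets 14–17.
Offset 17 falls in char 6's range; it's byte 4 of F4 8D B8 88 = 0x88.

0x88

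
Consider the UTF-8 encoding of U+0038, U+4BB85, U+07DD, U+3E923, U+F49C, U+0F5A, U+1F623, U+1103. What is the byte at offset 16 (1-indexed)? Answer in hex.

1-indexed offset 16 is 0-indexed offset 15.
U+0038 → 1-byte form 38 at offsets 0–0.
U+4BB85 → 4-byte form F1 8B AE 85 at offsets 1–4.
U+07DD → 2-byte form DF 9D at offsets 5–6.
U+3E923 → 4-byte form F0 BE A4 A3 at offsets 7–10.
U+F49C → 3-byte form EF 92 9C at offsets 11–13.
U+0F5A → 3-byte form E0 BD 9A at offsets 14–16.
Offset 15 falls in char 6's range; it's byte 2 of E0 BD 9A = 0xBD.

0xBD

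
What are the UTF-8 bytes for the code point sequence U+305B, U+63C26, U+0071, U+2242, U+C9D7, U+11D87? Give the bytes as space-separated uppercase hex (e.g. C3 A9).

E3 81 9B F1 A3 B0 A6 71 E2 89 82 EC A7 97 F0 91 B6 87

U+305B: 3-byte form → E3 81 9B.
U+63C26: 4-byte form → F1 A3 B0 A6.
U+0071: 1-byte form → 71.
U+2242: 3-byte form → E2 89 82.
U+C9D7: 3-byte form → EC A7 97.
U+11D87: 4-byte form → F0 91 B6 87.
Concatenated (18 bytes): E3 81 9B F1 A3 B0 A6 71 E2 89 82 EC A7 97 F0 91 B6 87.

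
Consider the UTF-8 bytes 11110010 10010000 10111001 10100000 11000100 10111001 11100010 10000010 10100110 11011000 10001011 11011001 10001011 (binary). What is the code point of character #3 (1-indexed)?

Offset 0: leading byte 0xF2 = 11110010 → 4-byte char #1 = F2 90 B9 A0.
Offset 4: leading byte 0xC4 = 11000100 → 2-byte char #2 = C4 B9.
Offset 6: leading byte 0xE2 = 11100010 → 3-byte char #3 = E2 82 A6.
Leading byte 0xE2 = 11100010 matches 1110xxxx → 3-byte sequence.
Byte 1: 0xE2 = 11100010, payload 0010 (4 bits).
Byte 2: 0x82 = 10000010 (10xxxxxx ✓), payload 000010.
Byte 3: 0xA6 = 10100110 (10xxxxxx ✓), payload 100110.
Concatenate: 0010000010100110 = 0x20A6 (16 bits → U+20A6).

U+20A6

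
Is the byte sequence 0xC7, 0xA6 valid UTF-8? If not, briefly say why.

Leading byte 0xC7 = 11000111 → 2-byte form.
Continuation bytes 0xA6=10100110 all match 10xxxxxx.
Decoded value 0x1E6 is ≥ 0x80 (shortest form) and not a surrogate.

valid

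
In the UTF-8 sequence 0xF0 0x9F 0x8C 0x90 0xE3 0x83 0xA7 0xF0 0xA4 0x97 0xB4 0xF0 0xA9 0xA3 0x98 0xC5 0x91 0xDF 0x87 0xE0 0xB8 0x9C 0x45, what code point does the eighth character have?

U+0045

Offset 0: leading byte 0xF0 = 11110000 → 4-byte char #1 = F0 9F 8C 90.
Offset 4: leading byte 0xE3 = 11100011 → 3-byte char #2 = E3 83 A7.
Offset 7: leading byte 0xF0 = 11110000 → 4-byte char #3 = F0 A4 97 B4.
Offset 11: leading byte 0xF0 = 11110000 → 4-byte char #4 = F0 A9 A3 98.
Offset 15: leading byte 0xC5 = 11000101 → 2-byte char #5 = C5 91.
Offset 17: leading byte 0xDF = 11011111 → 2-byte char #6 = DF 87.
Offset 19: leading byte 0xE0 = 11100000 → 3-byte char #7 = E0 B8 9C.
Offset 22: leading byte 0x45 = 01000101 → 1-byte char #8 = 45.
Leading byte 0x45 = 01000101 matches 0xxxxxxx → 1-byte sequence.
Byte 1: 0x45 = 01000101, payload 1000101 (7 bits).
Concatenate: 1000101 = 0x45 (7 bits → U+0045).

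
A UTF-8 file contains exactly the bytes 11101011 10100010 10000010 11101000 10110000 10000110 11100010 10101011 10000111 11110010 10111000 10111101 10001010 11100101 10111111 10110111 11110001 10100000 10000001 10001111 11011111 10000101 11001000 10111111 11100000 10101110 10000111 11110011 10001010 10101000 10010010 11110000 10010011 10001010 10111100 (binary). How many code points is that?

Byte at offset 0: 0xEB = 11101011 → 3-byte char (#1). Advance 3.
Byte at offset 3: 0xE8 = 11101000 → 3-byte char (#2). Advance 3.
Byte at offset 6: 0xE2 = 11100010 → 3-byte char (#3). Advance 3.
Byte at offset 9: 0xF2 = 11110010 → 4-byte char (#4). Advance 4.
Byte at offset 13: 0xE5 = 11100101 → 3-byte char (#5). Advance 3.
Byte at offset 16: 0xF1 = 11110001 → 4-byte char (#6). Advance 4.
Byte at offset 20: 0xDF = 11011111 → 2-byte char (#7). Advance 2.
Byte at offset 22: 0xC8 = 11001000 → 2-byte char (#8). Advance 2.
Byte at offset 24: 0xE0 = 11100000 → 3-byte char (#9). Advance 3.
Byte at offset 27: 0xF3 = 11110011 → 4-byte char (#10). Advance 4.
Byte at offset 31: 0xF0 = 11110000 → 4-byte char (#11). Advance 4.
Reached end at offset 35 after 11 code points.

11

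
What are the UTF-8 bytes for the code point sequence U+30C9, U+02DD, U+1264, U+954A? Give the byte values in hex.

U+30C9: 3-byte form → E3 83 89.
U+02DD: 2-byte form → CB 9D.
U+1264: 3-byte form → E1 89 A4.
U+954A: 3-byte form → E9 95 8A.
Concatenated (11 bytes): E3 83 89 CB 9D E1 89 A4 E9 95 8A.

E3 83 89 CB 9D E1 89 A4 E9 95 8A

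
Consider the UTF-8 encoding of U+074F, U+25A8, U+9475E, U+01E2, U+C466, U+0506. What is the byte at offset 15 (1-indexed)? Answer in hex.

0xD4

1-indexed offset 15 is 0-indexed offset 14.
U+074F → 2-byte form DD 8F at offsets 0–1.
U+25A8 → 3-byte form E2 96 A8 at offsets 2–4.
U+9475E → 4-byte form F2 94 9D 9E at offsets 5–8.
U+01E2 → 2-byte form C7 A2 at offsets 9–10.
U+C466 → 3-byte form EC 91 A6 at offsets 11–13.
U+0506 → 2-byte form D4 86 at offsets 14–15.
Offset 14 falls in char 6's range; it's byte 1 of D4 86 = 0xD4.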